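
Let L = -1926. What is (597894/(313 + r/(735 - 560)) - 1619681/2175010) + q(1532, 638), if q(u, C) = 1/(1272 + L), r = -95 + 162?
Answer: 18596934812448959/9751295195835 ≈ 1907.1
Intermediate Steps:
r = 67
q(u, C) = -1/654 (q(u, C) = 1/(1272 - 1926) = 1/(-654) = -1/654)
(597894/(313 + r/(735 - 560)) - 1619681/2175010) + q(1532, 638) = (597894/(313 + 67/(735 - 560)) - 1619681/2175010) - 1/654 = (597894/(313 + 67/175) - 1619681*1/2175010) - 1/654 = (597894/(313 + 67*(1/175)) - 1619681/2175010) - 1/654 = (597894/(313 + 67/175) - 1619681/2175010) - 1/654 = (597894/(54842/175) - 1619681/2175010) - 1/654 = (597894*(175/54842) - 1619681/2175010) - 1/654 = (52315725/27421 - 1619681/2175010) - 1/654 = 113742811759549/59640949210 - 1/654 = 18596934812448959/9751295195835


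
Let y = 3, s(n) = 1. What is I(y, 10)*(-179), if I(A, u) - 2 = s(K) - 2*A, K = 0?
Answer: 537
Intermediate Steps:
I(A, u) = 3 - 2*A (I(A, u) = 2 + (1 - 2*A) = 3 - 2*A)
I(y, 10)*(-179) = (3 - 2*3)*(-179) = (3 - 6)*(-179) = -3*(-179) = 537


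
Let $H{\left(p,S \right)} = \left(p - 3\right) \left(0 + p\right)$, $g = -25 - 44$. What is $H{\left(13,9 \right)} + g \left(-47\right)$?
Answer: $3373$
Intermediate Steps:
$g = -69$ ($g = -25 - 44 = -69$)
$H{\left(p,S \right)} = p \left(-3 + p\right)$ ($H{\left(p,S \right)} = \left(-3 + p\right) p = p \left(-3 + p\right)$)
$H{\left(13,9 \right)} + g \left(-47\right) = 13 \left(-3 + 13\right) - -3243 = 13 \cdot 10 + 3243 = 130 + 3243 = 3373$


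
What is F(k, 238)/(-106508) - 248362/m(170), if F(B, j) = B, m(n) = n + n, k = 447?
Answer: -6613172969/9053180 ≈ -730.48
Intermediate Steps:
m(n) = 2*n
F(k, 238)/(-106508) - 248362/m(170) = 447/(-106508) - 248362/(2*170) = 447*(-1/106508) - 248362/340 = -447/106508 - 248362*1/340 = -447/106508 - 124181/170 = -6613172969/9053180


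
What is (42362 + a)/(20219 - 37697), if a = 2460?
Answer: -22411/8739 ≈ -2.5645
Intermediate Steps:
(42362 + a)/(20219 - 37697) = (42362 + 2460)/(20219 - 37697) = 44822/(-17478) = 44822*(-1/17478) = -22411/8739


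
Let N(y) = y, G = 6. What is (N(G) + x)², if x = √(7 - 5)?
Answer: (6 + √2)² ≈ 54.971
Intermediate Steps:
x = √2 ≈ 1.4142
(N(G) + x)² = (6 + √2)²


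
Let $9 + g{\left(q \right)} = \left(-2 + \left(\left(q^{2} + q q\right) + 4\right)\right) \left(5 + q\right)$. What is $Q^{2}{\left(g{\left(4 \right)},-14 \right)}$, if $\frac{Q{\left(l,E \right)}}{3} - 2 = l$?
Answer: $804609$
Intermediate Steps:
$g{\left(q \right)} = -9 + \left(2 + 2 q^{2}\right) \left(5 + q\right)$ ($g{\left(q \right)} = -9 + \left(-2 + \left(\left(q^{2} + q q\right) + 4\right)\right) \left(5 + q\right) = -9 + \left(-2 + \left(\left(q^{2} + q^{2}\right) + 4\right)\right) \left(5 + q\right) = -9 + \left(-2 + \left(2 q^{2} + 4\right)\right) \left(5 + q\right) = -9 + \left(-2 + \left(4 + 2 q^{2}\right)\right) \left(5 + q\right) = -9 + \left(2 + 2 q^{2}\right) \left(5 + q\right)$)
$Q{\left(l,E \right)} = 6 + 3 l$
$Q^{2}{\left(g{\left(4 \right)},-14 \right)} = \left(6 + 3 \left(1 + 2 \cdot 4 + 2 \cdot 4^{3} + 10 \cdot 4^{2}\right)\right)^{2} = \left(6 + 3 \left(1 + 8 + 2 \cdot 64 + 10 \cdot 16\right)\right)^{2} = \left(6 + 3 \left(1 + 8 + 128 + 160\right)\right)^{2} = \left(6 + 3 \cdot 297\right)^{2} = \left(6 + 891\right)^{2} = 897^{2} = 804609$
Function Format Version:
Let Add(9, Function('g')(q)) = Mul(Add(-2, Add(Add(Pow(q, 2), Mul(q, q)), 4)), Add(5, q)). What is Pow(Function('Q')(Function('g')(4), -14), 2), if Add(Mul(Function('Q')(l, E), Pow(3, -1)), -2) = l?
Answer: 804609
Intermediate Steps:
Function('g')(q) = Add(-9, Mul(Add(2, Mul(2, Pow(q, 2))), Add(5, q))) (Function('g')(q) = Add(-9, Mul(Add(-2, Add(Add(Pow(q, 2), Mul(q, q)), 4)), Add(5, q))) = Add(-9, Mul(Add(-2, Add(Add(Pow(q, 2), Pow(q, 2)), 4)), Add(5, q))) = Add(-9, Mul(Add(-2, Add(Mul(2, Pow(q, 2)), 4)), Add(5, q))) = Add(-9, Mul(Add(-2, Add(4, Mul(2, Pow(q, 2)))), Add(5, q))) = Add(-9, Mul(Add(2, Mul(2, Pow(q, 2))), Add(5, q))))
Function('Q')(l, E) = Add(6, Mul(3, l))
Pow(Function('Q')(Function('g')(4), -14), 2) = Pow(Add(6, Mul(3, Add(1, Mul(2, 4), Mul(2, Pow(4, 3)), Mul(10, Pow(4, 2))))), 2) = Pow(Add(6, Mul(3, Add(1, 8, Mul(2, 64), Mul(10, 16)))), 2) = Pow(Add(6, Mul(3, Add(1, 8, 128, 160))), 2) = Pow(Add(6, Mul(3, 297)), 2) = Pow(Add(6, 891), 2) = Pow(897, 2) = 804609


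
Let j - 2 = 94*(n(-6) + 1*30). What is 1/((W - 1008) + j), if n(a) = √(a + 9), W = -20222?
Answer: -1534/28235663 - 47*√3/169413978 ≈ -5.4809e-5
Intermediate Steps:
n(a) = √(9 + a)
j = 2822 + 94*√3 (j = 2 + 94*(√(9 - 6) + 1*30) = 2 + 94*(√3 + 30) = 2 + 94*(30 + √3) = 2 + (2820 + 94*√3) = 2822 + 94*√3 ≈ 2984.8)
1/((W - 1008) + j) = 1/((-20222 - 1008) + (2822 + 94*√3)) = 1/(-21230 + (2822 + 94*√3)) = 1/(-18408 + 94*√3)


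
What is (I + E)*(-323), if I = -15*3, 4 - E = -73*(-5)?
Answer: 131138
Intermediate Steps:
E = -361 (E = 4 - (-73)*(-5) = 4 - 1*365 = 4 - 365 = -361)
I = -45 (I = -15*3 = -45)
(I + E)*(-323) = (-45 - 361)*(-323) = -406*(-323) = 131138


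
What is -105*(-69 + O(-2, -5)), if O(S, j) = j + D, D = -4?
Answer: 8190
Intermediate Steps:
O(S, j) = -4 + j (O(S, j) = j - 4 = -4 + j)
-105*(-69 + O(-2, -5)) = -105*(-69 + (-4 - 5)) = -105*(-69 - 9) = -105*(-78) = 8190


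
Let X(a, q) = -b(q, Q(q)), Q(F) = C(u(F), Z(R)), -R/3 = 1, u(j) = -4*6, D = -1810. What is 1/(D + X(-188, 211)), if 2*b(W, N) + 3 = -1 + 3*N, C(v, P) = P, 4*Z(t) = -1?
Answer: -8/14461 ≈ -0.00055321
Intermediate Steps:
u(j) = -24
R = -3 (R = -3*1 = -3)
Z(t) = -1/4 (Z(t) = (1/4)*(-1) = -1/4)
Q(F) = -1/4
b(W, N) = -2 + 3*N/2 (b(W, N) = -3/2 + (-1 + 3*N)/2 = -3/2 + (-1/2 + 3*N/2) = -2 + 3*N/2)
X(a, q) = 19/8 (X(a, q) = -(-2 + (3/2)*(-1/4)) = -(-2 - 3/8) = -1*(-19/8) = 19/8)
1/(D + X(-188, 211)) = 1/(-1810 + 19/8) = 1/(-14461/8) = -8/14461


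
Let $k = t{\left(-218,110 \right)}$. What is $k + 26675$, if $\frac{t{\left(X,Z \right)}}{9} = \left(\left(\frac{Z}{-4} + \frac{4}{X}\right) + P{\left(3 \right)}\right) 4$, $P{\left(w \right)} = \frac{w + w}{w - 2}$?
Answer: $\frac{2823137}{109} \approx 25900.0$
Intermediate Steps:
$P{\left(w \right)} = \frac{2 w}{-2 + w}$
$t{\left(X,Z \right)} = 216 - 9 Z + \frac{144}{X}$ ($t{\left(X,Z \right)} = 9 \left(\left(\frac{Z}{-4} + \frac{4}{X}\right) + 2 \cdot 3 \frac{1}{-2 + 3}\right) 4 = 9 \left(\left(Z \left(- \frac{1}{4}\right) + \frac{4}{X}\right) + 2 \cdot 3 \cdot 1^{-1}\right) 4 = 9 \left(\left(- \frac{Z}{4} + \frac{4}{X}\right) + 2 \cdot 3 \cdot 1\right) 4 = 9 \left(\left(\frac{4}{X} - \frac{Z}{4}\right) + 6\right) 4 = 9 \left(6 + \frac{4}{X} - \frac{Z}{4}\right) 4 = 9 \left(24 - Z + \frac{16}{X}\right) = 216 - 9 Z + \frac{144}{X}$)
$k = - \frac{84438}{109}$ ($k = 216 - 990 + \frac{144}{-218} = 216 - 990 + 144 \left(- \frac{1}{218}\right) = 216 - 990 - \frac{72}{109} = - \frac{84438}{109} \approx -774.66$)
$k + 26675 = - \frac{84438}{109} + 26675 = \frac{2823137}{109}$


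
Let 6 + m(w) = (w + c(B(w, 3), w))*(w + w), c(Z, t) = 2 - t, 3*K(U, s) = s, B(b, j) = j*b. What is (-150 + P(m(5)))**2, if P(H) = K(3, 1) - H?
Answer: 241081/9 ≈ 26787.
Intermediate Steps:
B(b, j) = b*j
K(U, s) = s/3
m(w) = -6 + 4*w (m(w) = -6 + (w + (2 - w))*(w + w) = -6 + 2*(2*w) = -6 + 4*w)
P(H) = 1/3 - H (P(H) = (1/3)*1 - H = 1/3 - H)
(-150 + P(m(5)))**2 = (-150 + (1/3 - (-6 + 4*5)))**2 = (-150 + (1/3 - (-6 + 20)))**2 = (-150 + (1/3 - 1*14))**2 = (-150 + (1/3 - 14))**2 = (-150 - 41/3)**2 = (-491/3)**2 = 241081/9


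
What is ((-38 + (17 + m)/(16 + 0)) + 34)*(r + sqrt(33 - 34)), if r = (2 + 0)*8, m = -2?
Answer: -49 - 49*I/16 ≈ -49.0 - 3.0625*I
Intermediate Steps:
r = 16 (r = 2*8 = 16)
((-38 + (17 + m)/(16 + 0)) + 34)*(r + sqrt(33 - 34)) = ((-38 + (17 - 2)/(16 + 0)) + 34)*(16 + sqrt(33 - 34)) = ((-38 + 15/16) + 34)*(16 + sqrt(-1)) = ((-38 + 15*(1/16)) + 34)*(16 + I) = ((-38 + 15/16) + 34)*(16 + I) = (-593/16 + 34)*(16 + I) = -49*(16 + I)/16 = -49 - 49*I/16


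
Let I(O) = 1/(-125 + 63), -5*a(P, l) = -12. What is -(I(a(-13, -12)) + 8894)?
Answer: -551427/62 ≈ -8894.0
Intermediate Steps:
a(P, l) = 12/5 (a(P, l) = -1/5*(-12) = 12/5)
I(O) = -1/62 (I(O) = 1/(-62) = -1/62)
-(I(a(-13, -12)) + 8894) = -(-1/62 + 8894) = -1*551427/62 = -551427/62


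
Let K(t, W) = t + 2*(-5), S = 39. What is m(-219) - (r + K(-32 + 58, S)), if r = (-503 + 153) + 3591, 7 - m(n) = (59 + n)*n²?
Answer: 7670510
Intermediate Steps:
K(t, W) = -10 + t (K(t, W) = t - 10 = -10 + t)
m(n) = 7 - n²*(59 + n) (m(n) = 7 - (59 + n)*n² = 7 - n²*(59 + n))
r = 3241 (r = -350 + 3591 = 3241)
m(-219) - (r + K(-32 + 58, S)) = (7 - 1*(-219)³ - 59*(-219)²) - (3241 + (-10 + (-32 + 58))) = (7 - 1*(-10503459) - 59*47961) - (3241 + (-10 + 26)) = (7 + 10503459 - 2829699) - (3241 + 16) = 7673767 - 1*3257 = 7673767 - 3257 = 7670510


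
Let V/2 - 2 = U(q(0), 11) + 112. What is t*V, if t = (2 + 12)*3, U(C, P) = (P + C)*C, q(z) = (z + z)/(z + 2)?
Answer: 9576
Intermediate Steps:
q(z) = 2*z/(2 + z) (q(z) = (2*z)/(2 + z) = 2*z/(2 + z))
U(C, P) = C*(C + P) (U(C, P) = (C + P)*C = C*(C + P))
V = 228 (V = 4 + 2*((2*0/(2 + 0))*(2*0/(2 + 0) + 11) + 112) = 4 + 2*((2*0/2)*(2*0/2 + 11) + 112) = 4 + 2*((2*0*(½))*(2*0*(½) + 11) + 112) = 4 + 2*(0*(0 + 11) + 112) = 4 + 2*(0*11 + 112) = 4 + 2*(0 + 112) = 4 + 2*112 = 4 + 224 = 228)
t = 42 (t = 14*3 = 42)
t*V = 42*228 = 9576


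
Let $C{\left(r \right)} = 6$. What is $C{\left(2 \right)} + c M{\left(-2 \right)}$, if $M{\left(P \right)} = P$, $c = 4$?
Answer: $-2$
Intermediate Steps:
$C{\left(2 \right)} + c M{\left(-2 \right)} = 6 + 4 \left(-2\right) = 6 - 8 = -2$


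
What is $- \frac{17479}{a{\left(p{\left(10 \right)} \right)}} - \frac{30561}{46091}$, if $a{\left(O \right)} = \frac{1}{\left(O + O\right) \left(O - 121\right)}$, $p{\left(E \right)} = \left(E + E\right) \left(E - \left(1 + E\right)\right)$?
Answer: $- \frac{4543722712521}{46091} \approx -9.8582 \cdot 10^{7}$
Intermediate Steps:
$p{\left(E \right)} = - 2 E$ ($p{\left(E \right)} = 2 E \left(-1\right) = - 2 E$)
$a{\left(O \right)} = \frac{1}{2 O \left(-121 + O\right)}$
$- \frac{17479}{a{\left(p{\left(10 \right)} \right)}} - \frac{30561}{46091} = - \frac{17479}{\frac{1}{2} \frac{1}{\left(-2\right) 10} \frac{1}{-121 - 20}} - \frac{30561}{46091} = - \frac{17479}{\frac{1}{2} \frac{1}{-20} \frac{1}{-121 - 20}} - \frac{30561}{46091} = - \frac{17479}{\frac{1}{2} \left(- \frac{1}{20}\right) \frac{1}{-141}} - \frac{30561}{46091} = - \frac{17479}{\frac{1}{2} \left(- \frac{1}{20}\right) \left(- \frac{1}{141}\right)} - \frac{30561}{46091} = - 17479 \frac{1}{\frac{1}{5640}} - \frac{30561}{46091} = \left(-17479\right) 5640 - \frac{30561}{46091} = -98581560 - \frac{30561}{46091} = - \frac{4543722712521}{46091}$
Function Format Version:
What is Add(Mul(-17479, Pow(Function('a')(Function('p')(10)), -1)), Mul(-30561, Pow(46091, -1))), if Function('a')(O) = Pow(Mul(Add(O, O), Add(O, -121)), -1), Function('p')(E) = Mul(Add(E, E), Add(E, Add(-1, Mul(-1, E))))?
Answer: Rational(-4543722712521, 46091) ≈ -9.8582e+7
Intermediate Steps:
Function('p')(E) = Mul(-2, E) (Function('p')(E) = Mul(Mul(2, E), -1) = Mul(-2, E))
Function('a')(O) = Mul(Rational(1, 2), Pow(O, -1), Pow(Add(-121, O), -1)) (Function('a')(O) = Pow(Mul(Mul(2, O), Add(-121, O)), -1) = Pow(Mul(2, O, Add(-121, O)), -1) = Mul(Rational(1, 2), Pow(O, -1), Pow(Add(-121, O), -1)))
Add(Mul(-17479, Pow(Function('a')(Function('p')(10)), -1)), Mul(-30561, Pow(46091, -1))) = Add(Mul(-17479, Pow(Mul(Rational(1, 2), Pow(Mul(-2, 10), -1), Pow(Add(-121, Mul(-2, 10)), -1)), -1)), Mul(-30561, Pow(46091, -1))) = Add(Mul(-17479, Pow(Mul(Rational(1, 2), Pow(-20, -1), Pow(Add(-121, -20), -1)), -1)), Mul(-30561, Rational(1, 46091))) = Add(Mul(-17479, Pow(Mul(Rational(1, 2), Rational(-1, 20), Pow(-141, -1)), -1)), Rational(-30561, 46091)) = Add(Mul(-17479, Pow(Mul(Rational(1, 2), Rational(-1, 20), Rational(-1, 141)), -1)), Rational(-30561, 46091)) = Add(Mul(-17479, Pow(Rational(1, 5640), -1)), Rational(-30561, 46091)) = Add(Mul(-17479, 5640), Rational(-30561, 46091)) = Add(-98581560, Rational(-30561, 46091)) = Rational(-4543722712521, 46091)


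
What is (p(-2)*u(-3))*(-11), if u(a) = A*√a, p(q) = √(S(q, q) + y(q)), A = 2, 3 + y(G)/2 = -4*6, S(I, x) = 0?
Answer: 198*√2 ≈ 280.01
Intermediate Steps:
y(G) = -54 (y(G) = -6 + 2*(-4*6) = -6 + 2*(-24) = -6 - 48 = -54)
p(q) = 3*I*√6 (p(q) = √(0 - 54) = √(-54) = 3*I*√6)
u(a) = 2*√a
(p(-2)*u(-3))*(-11) = ((3*I*√6)*(2*√(-3)))*(-11) = ((3*I*√6)*(2*(I*√3)))*(-11) = ((3*I*√6)*(2*I*√3))*(-11) = -18*√2*(-11) = 198*√2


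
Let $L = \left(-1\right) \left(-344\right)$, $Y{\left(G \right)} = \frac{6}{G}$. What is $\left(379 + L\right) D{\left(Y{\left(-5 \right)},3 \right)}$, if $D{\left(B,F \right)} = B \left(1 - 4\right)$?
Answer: $\frac{13014}{5} \approx 2602.8$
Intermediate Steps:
$D{\left(B,F \right)} = - 3 B$ ($D{\left(B,F \right)} = B \left(-3\right) = - 3 B$)
$L = 344$
$\left(379 + L\right) D{\left(Y{\left(-5 \right)},3 \right)} = \left(379 + 344\right) \left(- 3 \frac{6}{-5}\right) = 723 \left(- 3 \cdot 6 \left(- \frac{1}{5}\right)\right) = 723 \left(\left(-3\right) \left(- \frac{6}{5}\right)\right) = 723 \cdot \frac{18}{5} = \frac{13014}{5}$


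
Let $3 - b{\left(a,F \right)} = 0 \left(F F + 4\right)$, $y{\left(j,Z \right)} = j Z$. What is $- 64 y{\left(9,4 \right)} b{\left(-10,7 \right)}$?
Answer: $-6912$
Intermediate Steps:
$y{\left(j,Z \right)} = Z j$
$b{\left(a,F \right)} = 3$ ($b{\left(a,F \right)} = 3 - 0 \left(F F + 4\right) = 3 - 0 \left(F^{2} + 4\right) = 3 - 0 \left(4 + F^{2}\right) = 3 - 0 = 3 + 0 = 3$)
$- 64 y{\left(9,4 \right)} b{\left(-10,7 \right)} = - 64 \cdot 4 \cdot 9 \cdot 3 = \left(-64\right) 36 \cdot 3 = \left(-2304\right) 3 = -6912$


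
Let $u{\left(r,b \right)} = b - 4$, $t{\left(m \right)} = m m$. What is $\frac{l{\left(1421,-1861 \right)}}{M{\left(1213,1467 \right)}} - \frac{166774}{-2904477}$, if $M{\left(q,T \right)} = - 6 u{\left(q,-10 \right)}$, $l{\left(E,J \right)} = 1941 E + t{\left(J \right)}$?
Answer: $\frac{1003898076885}{13554226} \approx 74065.0$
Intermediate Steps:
$t{\left(m \right)} = m^{2}$
$u{\left(r,b \right)} = -4 + b$ ($u{\left(r,b \right)} = b - 4 = -4 + b$)
$l{\left(E,J \right)} = J^{2} + 1941 E$ ($l{\left(E,J \right)} = 1941 E + J^{2} = J^{2} + 1941 E$)
$M{\left(q,T \right)} = 84$ ($M{\left(q,T \right)} = - 6 \left(-4 - 10\right) = \left(-6\right) \left(-14\right) = 84$)
$\frac{l{\left(1421,-1861 \right)}}{M{\left(1213,1467 \right)}} - \frac{166774}{-2904477} = \frac{\left(-1861\right)^{2} + 1941 \cdot 1421}{84} - \frac{166774}{-2904477} = \left(3463321 + 2758161\right) \frac{1}{84} - - \frac{166774}{2904477} = 6221482 \cdot \frac{1}{84} + \frac{166774}{2904477} = \frac{3110741}{42} + \frac{166774}{2904477} = \frac{1003898076885}{13554226}$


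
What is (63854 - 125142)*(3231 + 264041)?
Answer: -16380566336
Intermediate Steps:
(63854 - 125142)*(3231 + 264041) = -61288*267272 = -16380566336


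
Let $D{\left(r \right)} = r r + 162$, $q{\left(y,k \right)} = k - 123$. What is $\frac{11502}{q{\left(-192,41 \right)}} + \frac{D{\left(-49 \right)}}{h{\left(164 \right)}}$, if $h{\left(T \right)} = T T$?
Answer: $- \frac{3770093}{26896} \approx -140.17$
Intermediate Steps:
$q{\left(y,k \right)} = -123 + k$
$h{\left(T \right)} = T^{2}$
$D{\left(r \right)} = 162 + r^{2}$ ($D{\left(r \right)} = r^{2} + 162 = 162 + r^{2}$)
$\frac{11502}{q{\left(-192,41 \right)}} + \frac{D{\left(-49 \right)}}{h{\left(164 \right)}} = \frac{11502}{-123 + 41} + \frac{162 + \left(-49\right)^{2}}{164^{2}} = \frac{11502}{-82} + \frac{162 + 2401}{26896} = 11502 \left(- \frac{1}{82}\right) + 2563 \cdot \frac{1}{26896} = - \frac{5751}{41} + \frac{2563}{26896} = - \frac{3770093}{26896}$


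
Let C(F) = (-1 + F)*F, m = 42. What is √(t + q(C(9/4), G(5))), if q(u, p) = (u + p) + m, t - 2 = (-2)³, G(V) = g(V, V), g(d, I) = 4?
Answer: √685/4 ≈ 6.5431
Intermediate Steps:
G(V) = 4
C(F) = F*(-1 + F)
t = -6 (t = 2 + (-2)³ = 2 - 8 = -6)
q(u, p) = 42 + p + u (q(u, p) = (u + p) + 42 = (p + u) + 42 = 42 + p + u)
√(t + q(C(9/4), G(5))) = √(-6 + (42 + 4 + (9/4)*(-1 + 9/4))) = √(-6 + (42 + 4 + (9*(¼))*(-1 + 9*(¼)))) = √(-6 + (42 + 4 + 9*(-1 + 9/4)/4)) = √(-6 + (42 + 4 + (9/4)*(5/4))) = √(-6 + (42 + 4 + 45/16)) = √(-6 + 781/16) = √(685/16) = √685/4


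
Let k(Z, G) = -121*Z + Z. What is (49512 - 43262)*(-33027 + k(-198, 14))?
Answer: -57918750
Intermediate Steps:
k(Z, G) = -120*Z
(49512 - 43262)*(-33027 + k(-198, 14)) = (49512 - 43262)*(-33027 - 120*(-198)) = 6250*(-33027 + 23760) = 6250*(-9267) = -57918750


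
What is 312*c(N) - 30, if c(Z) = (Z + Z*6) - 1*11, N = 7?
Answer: 11826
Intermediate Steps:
c(Z) = -11 + 7*Z (c(Z) = (Z + 6*Z) - 11 = 7*Z - 11 = -11 + 7*Z)
312*c(N) - 30 = 312*(-11 + 7*7) - 30 = 312*(-11 + 49) - 30 = 312*38 - 30 = 11856 - 30 = 11826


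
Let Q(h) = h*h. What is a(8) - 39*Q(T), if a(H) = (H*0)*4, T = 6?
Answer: -1404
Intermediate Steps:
Q(h) = h²
a(H) = 0 (a(H) = 0*4 = 0)
a(8) - 39*Q(T) = 0 - 39*6² = 0 - 39*36 = 0 - 1404 = -1404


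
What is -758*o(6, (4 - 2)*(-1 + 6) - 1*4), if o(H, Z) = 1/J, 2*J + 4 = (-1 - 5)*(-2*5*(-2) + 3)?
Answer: 758/71 ≈ 10.676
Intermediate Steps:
J = -71 (J = -2 + ((-1 - 5)*(-2*5*(-2) + 3))/2 = -2 + (-6*(-10*(-2) + 3))/2 = -2 + (-6*(20 + 3))/2 = -2 + (-6*23)/2 = -2 + (½)*(-138) = -2 - 69 = -71)
o(H, Z) = -1/71 (o(H, Z) = 1/(-71) = -1/71)
-758*o(6, (4 - 2)*(-1 + 6) - 1*4) = -758*(-1/71) = 758/71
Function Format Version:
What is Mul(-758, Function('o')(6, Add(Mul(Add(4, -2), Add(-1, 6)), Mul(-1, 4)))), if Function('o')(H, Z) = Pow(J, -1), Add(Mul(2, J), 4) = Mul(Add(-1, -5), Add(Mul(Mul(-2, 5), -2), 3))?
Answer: Rational(758, 71) ≈ 10.676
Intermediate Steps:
J = -71 (J = Add(-2, Mul(Rational(1, 2), Mul(Add(-1, -5), Add(Mul(Mul(-2, 5), -2), 3)))) = Add(-2, Mul(Rational(1, 2), Mul(-6, Add(Mul(-10, -2), 3)))) = Add(-2, Mul(Rational(1, 2), Mul(-6, Add(20, 3)))) = Add(-2, Mul(Rational(1, 2), Mul(-6, 23))) = Add(-2, Mul(Rational(1, 2), -138)) = Add(-2, -69) = -71)
Function('o')(H, Z) = Rational(-1, 71) (Function('o')(H, Z) = Pow(-71, -1) = Rational(-1, 71))
Mul(-758, Function('o')(6, Add(Mul(Add(4, -2), Add(-1, 6)), Mul(-1, 4)))) = Mul(-758, Rational(-1, 71)) = Rational(758, 71)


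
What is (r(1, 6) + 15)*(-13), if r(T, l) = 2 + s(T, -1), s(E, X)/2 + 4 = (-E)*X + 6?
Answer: -299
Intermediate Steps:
s(E, X) = 4 - 2*E*X (s(E, X) = -8 + 2*((-E)*X + 6) = -8 + 2*(-E*X + 6) = -8 + 2*(6 - E*X) = -8 + (12 - 2*E*X) = 4 - 2*E*X)
r(T, l) = 6 + 2*T (r(T, l) = 2 + (4 - 2*T*(-1)) = 2 + (4 + 2*T) = 6 + 2*T)
(r(1, 6) + 15)*(-13) = ((6 + 2*1) + 15)*(-13) = ((6 + 2) + 15)*(-13) = (8 + 15)*(-13) = 23*(-13) = -299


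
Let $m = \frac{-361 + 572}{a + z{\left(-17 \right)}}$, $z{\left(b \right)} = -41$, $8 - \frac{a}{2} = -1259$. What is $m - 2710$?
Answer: $- \frac{6755819}{2493} \approx -2709.9$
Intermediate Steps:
$a = 2534$ ($a = 16 - -2518 = 16 + 2518 = 2534$)
$m = \frac{211}{2493}$ ($m = \frac{-361 + 572}{2534 - 41} = \frac{211}{2493} \approx 0.084637$)
$m - 2710 = \frac{211}{2493} - 2710 = - \frac{6755819}{2493}$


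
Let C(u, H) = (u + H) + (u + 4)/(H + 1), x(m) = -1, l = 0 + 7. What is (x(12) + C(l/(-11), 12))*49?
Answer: 74431/143 ≈ 520.50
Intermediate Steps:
l = 7
C(u, H) = H + u + (4 + u)/(1 + H) (C(u, H) = (H + u) + (4 + u)/(1 + H) = H + u + (4 + u)/(1 + H))
(x(12) + C(l/(-11), 12))*49 = (-1 + (4 + 12 + 12**2 + 2*(7/(-11)) + 12*(7/(-11)))/(1 + 12))*49 = (-1 + (4 + 12 + 144 + 2*(7*(-1/11)) + 12*(7*(-1/11)))/13)*49 = (-1 + (4 + 12 + 144 + 2*(-7/11) + 12*(-7/11))/13)*49 = (-1 + (4 + 12 + 144 - 14/11 - 84/11)/13)*49 = (-1 + (1/13)*(1662/11))*49 = (-1 + 1662/143)*49 = (1519/143)*49 = 74431/143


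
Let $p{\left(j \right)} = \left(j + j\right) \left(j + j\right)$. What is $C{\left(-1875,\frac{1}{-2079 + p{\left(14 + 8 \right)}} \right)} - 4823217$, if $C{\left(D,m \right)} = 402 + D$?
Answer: $-4824690$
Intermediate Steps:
$p{\left(j \right)} = 4 j^{2}$ ($p{\left(j \right)} = 2 j 2 j = 4 j^{2}$)
$C{\left(-1875,\frac{1}{-2079 + p{\left(14 + 8 \right)}} \right)} - 4823217 = \left(402 - 1875\right) - 4823217 = -1473 - 4823217 = -4824690$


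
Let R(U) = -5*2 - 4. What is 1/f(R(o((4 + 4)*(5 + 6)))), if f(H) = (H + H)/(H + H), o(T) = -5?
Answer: 1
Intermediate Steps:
R(U) = -14 (R(U) = -10 - 4 = -14)
f(H) = 1 (f(H) = (2*H)/((2*H)) = (2*H)*(1/(2*H)) = 1)
1/f(R(o((4 + 4)*(5 + 6)))) = 1/1 = 1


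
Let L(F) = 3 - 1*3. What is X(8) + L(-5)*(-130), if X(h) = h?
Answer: 8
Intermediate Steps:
L(F) = 0 (L(F) = 3 - 3 = 0)
X(8) + L(-5)*(-130) = 8 + 0*(-130) = 8 + 0 = 8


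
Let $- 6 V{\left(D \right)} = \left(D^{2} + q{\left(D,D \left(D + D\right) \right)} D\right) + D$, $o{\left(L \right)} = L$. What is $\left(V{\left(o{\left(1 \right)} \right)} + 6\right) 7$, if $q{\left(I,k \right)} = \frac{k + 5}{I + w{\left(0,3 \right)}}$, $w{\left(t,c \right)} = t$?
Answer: $\frac{63}{2} \approx 31.5$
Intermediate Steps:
$q{\left(I,k \right)} = \frac{5 + k}{I}$ ($q{\left(I,k \right)} = \frac{k + 5}{I + 0} = \frac{5 + k}{I}$)
$V{\left(D \right)} = - \frac{5}{6} - \frac{D^{2}}{2} - \frac{D}{6}$ ($V{\left(D \right)} = - \frac{\left(D^{2} + \frac{5 + D \left(D + D\right)}{D} D\right) + D}{6} = - \frac{\left(D^{2} + \frac{5 + D 2 D}{D} D\right) + D}{6} = - \frac{\left(D^{2} + \frac{5 + 2 D^{2}}{D} D\right) + D}{6} = - \frac{\left(D^{2} + \left(5 + 2 D^{2}\right)\right) + D}{6} = - \frac{\left(5 + 3 D^{2}\right) + D}{6} = - \frac{5 + D + 3 D^{2}}{6} = - \frac{5}{6} - \frac{D^{2}}{2} - \frac{D}{6}$)
$\left(V{\left(o{\left(1 \right)} \right)} + 6\right) 7 = \left(\left(- \frac{5}{6} - \frac{1^{2}}{2} - \frac{1}{6}\right) + 6\right) 7 = \left(\left(- \frac{5}{6} - \frac{1}{2} - \frac{1}{6}\right) + 6\right) 7 = \left(- \frac{3}{2} + 6\right) 7 = \frac{9}{2} \cdot 7 = \frac{63}{2}$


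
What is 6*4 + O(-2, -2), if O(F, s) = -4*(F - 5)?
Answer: 52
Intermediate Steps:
O(F, s) = 20 - 4*F (O(F, s) = -4*(-5 + F) = 20 - 4*F)
6*4 + O(-2, -2) = 6*4 + (20 - 4*(-2)) = 24 + (20 + 8) = 24 + 28 = 52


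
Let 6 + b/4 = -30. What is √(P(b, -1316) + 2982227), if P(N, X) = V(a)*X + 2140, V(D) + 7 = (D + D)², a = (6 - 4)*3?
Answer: 5*√112163 ≈ 1674.5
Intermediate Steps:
a = 6 (a = 2*3 = 6)
b = -144 (b = -24 + 4*(-30) = -24 - 120 = -144)
V(D) = -7 + 4*D² (V(D) = -7 + (D + D)² = -7 + (2*D)² = -7 + 4*D²)
P(N, X) = 2140 + 137*X (P(N, X) = (-7 + 4*6²)*X + 2140 = (-7 + 4*36)*X + 2140 = (-7 + 144)*X + 2140 = 137*X + 2140 = 2140 + 137*X)
√(P(b, -1316) + 2982227) = √((2140 + 137*(-1316)) + 2982227) = √((2140 - 180292) + 2982227) = √(-178152 + 2982227) = √2804075 = 5*√112163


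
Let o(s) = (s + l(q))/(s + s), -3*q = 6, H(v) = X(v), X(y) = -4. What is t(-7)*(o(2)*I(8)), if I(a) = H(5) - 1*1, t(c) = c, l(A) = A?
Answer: 0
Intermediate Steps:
H(v) = -4
q = -2 (q = -⅓*6 = -2)
I(a) = -5 (I(a) = -4 - 1*1 = -4 - 1 = -5)
o(s) = (-2 + s)/(2*s) (o(s) = (s - 2)/(s + s) = (-2 + s)/((2*s)) = (-2 + s)*(1/(2*s)) = (-2 + s)/(2*s))
t(-7)*(o(2)*I(8)) = -7*(½)*(-2 + 2)/2*(-5) = -7*(½)*(½)*0*(-5) = -0*(-5) = -7*0 = 0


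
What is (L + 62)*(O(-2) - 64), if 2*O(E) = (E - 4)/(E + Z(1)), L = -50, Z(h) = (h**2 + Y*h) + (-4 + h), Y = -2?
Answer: -762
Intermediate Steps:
Z(h) = -4 + h**2 - h (Z(h) = (h**2 - 2*h) + (-4 + h) = -4 + h**2 - h)
O(E) = 1/2 (O(E) = ((E - 4)/(E + (-4 + 1**2 - 1*1)))/2 = ((-4 + E)/(E + (-4 + 1 - 1)))/2 = ((-4 + E)/(E - 4))/2 = ((-4 + E)/(-4 + E))/2 = (1/2)*1 = 1/2)
(L + 62)*(O(-2) - 64) = (-50 + 62)*(1/2 - 64) = 12*(-127/2) = -762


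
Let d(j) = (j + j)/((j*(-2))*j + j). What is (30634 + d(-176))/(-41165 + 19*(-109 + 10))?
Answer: -5406902/7597619 ≈ -0.71166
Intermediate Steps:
d(j) = 2*j/(j - 2*j²) (d(j) = (2*j)/((-2*j)*j + j) = (2*j)/(-2*j² + j) = (2*j)/(j - 2*j²) = 2*j/(j - 2*j²))
(30634 + d(-176))/(-41165 + 19*(-109 + 10)) = (30634 - 2/(-1 + 2*(-176)))/(-41165 + 19*(-109 + 10)) = (30634 - 2/(-1 - 352))/(-41165 + 19*(-99)) = (30634 - 2/(-353))/(-41165 - 1881) = (30634 - 2*(-1/353))/(-43046) = (30634 + 2/353)*(-1/43046) = (10813804/353)*(-1/43046) = -5406902/7597619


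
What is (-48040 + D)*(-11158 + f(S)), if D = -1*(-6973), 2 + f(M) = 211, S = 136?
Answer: 449642583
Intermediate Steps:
f(M) = 209 (f(M) = -2 + 211 = 209)
D = 6973
(-48040 + D)*(-11158 + f(S)) = (-48040 + 6973)*(-11158 + 209) = -41067*(-10949) = 449642583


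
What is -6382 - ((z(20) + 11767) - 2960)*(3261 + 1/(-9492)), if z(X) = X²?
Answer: -95016211007/3164 ≈ -3.0030e+7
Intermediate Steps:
-6382 - ((z(20) + 11767) - 2960)*(3261 + 1/(-9492)) = -6382 - ((20² + 11767) - 2960)*(3261 + 1/(-9492)) = -6382 - ((400 + 11767) - 2960)*(3261 - 1/9492) = -6382 - (12167 - 2960)*30953411/9492 = -6382 - 9207*30953411/9492 = -6382 - 1*94996018359/3164 = -6382 - 94996018359/3164 = -95016211007/3164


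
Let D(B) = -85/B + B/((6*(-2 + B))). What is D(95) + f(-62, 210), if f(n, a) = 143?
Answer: 1508405/10602 ≈ 142.28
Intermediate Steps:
D(B) = -85/B + B/(-12 + 6*B)
D(95) + f(-62, 210) = (1/6)*(1020 + 95**2 - 510*95)/(95*(-2 + 95)) + 143 = (1/6)*(1/95)*(1020 + 9025 - 48450)/93 + 143 = (1/6)*(1/95)*(1/93)*(-38405) + 143 = -7681/10602 + 143 = 1508405/10602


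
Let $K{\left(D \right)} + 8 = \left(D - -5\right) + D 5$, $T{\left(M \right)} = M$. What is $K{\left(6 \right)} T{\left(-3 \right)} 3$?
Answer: $-297$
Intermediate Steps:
$K{\left(D \right)} = -3 + 6 D$ ($K{\left(D \right)} = -8 + \left(\left(D - -5\right) + D 5\right) = -8 + \left(\left(D + 5\right) + 5 D\right) = -8 + \left(\left(5 + D\right) + 5 D\right) = -8 + \left(5 + 6 D\right) = -3 + 6 D$)
$K{\left(6 \right)} T{\left(-3 \right)} 3 = \left(-3 + 6 \cdot 6\right) \left(-3\right) 3 = \left(-3 + 36\right) \left(-3\right) 3 = 33 \left(-3\right) 3 = \left(-99\right) 3 = -297$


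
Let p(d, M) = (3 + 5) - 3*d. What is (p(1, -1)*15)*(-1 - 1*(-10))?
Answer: 675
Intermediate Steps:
p(d, M) = 8 - 3*d
(p(1, -1)*15)*(-1 - 1*(-10)) = ((8 - 3*1)*15)*(-1 - 1*(-10)) = ((8 - 3)*15)*(-1 + 10) = (5*15)*9 = 75*9 = 675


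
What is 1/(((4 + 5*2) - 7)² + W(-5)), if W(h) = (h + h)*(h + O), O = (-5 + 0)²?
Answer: -1/151 ≈ -0.0066225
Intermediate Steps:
O = 25 (O = (-5)² = 25)
W(h) = 2*h*(25 + h) (W(h) = (h + h)*(h + 25) = (2*h)*(25 + h) = 2*h*(25 + h))
1/(((4 + 5*2) - 7)² + W(-5)) = 1/(((4 + 5*2) - 7)² + 2*(-5)*(25 - 5)) = 1/(((4 + 10) - 7)² + 2*(-5)*20) = 1/((14 - 7)² - 200) = 1/(7² - 200) = 1/(49 - 200) = 1/(-151) = -1/151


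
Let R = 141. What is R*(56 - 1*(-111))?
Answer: 23547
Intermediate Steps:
R*(56 - 1*(-111)) = 141*(56 - 1*(-111)) = 141*(56 + 111) = 141*167 = 23547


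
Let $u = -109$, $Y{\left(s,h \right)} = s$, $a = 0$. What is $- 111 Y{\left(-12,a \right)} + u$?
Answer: $1223$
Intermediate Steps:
$- 111 Y{\left(-12,a \right)} + u = \left(-111\right) \left(-12\right) - 109 = 1332 - 109 = 1223$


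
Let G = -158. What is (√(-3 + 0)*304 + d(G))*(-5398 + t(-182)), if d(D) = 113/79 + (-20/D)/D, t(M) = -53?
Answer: -615618/79 - 1657104*I*√3 ≈ -7792.6 - 2.8702e+6*I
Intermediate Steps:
d(D) = 113/79 - 20/D² (d(D) = 113*(1/79) - 20/D² = 113/79 - 20/D²)
(√(-3 + 0)*304 + d(G))*(-5398 + t(-182)) = (√(-3 + 0)*304 + (113/79 - 20/(-158)²))*(-5398 - 53) = (√(-3)*304 + (113/79 - 20*1/24964))*(-5451) = ((I*√3)*304 + (113/79 - 5/6241))*(-5451) = (304*I*√3 + 8922/6241)*(-5451) = (8922/6241 + 304*I*√3)*(-5451) = -615618/79 - 1657104*I*√3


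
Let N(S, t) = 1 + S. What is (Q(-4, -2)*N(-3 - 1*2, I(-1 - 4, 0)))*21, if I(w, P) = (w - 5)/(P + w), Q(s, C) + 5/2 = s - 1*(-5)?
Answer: 126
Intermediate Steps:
Q(s, C) = 5/2 + s (Q(s, C) = -5/2 + (s - 1*(-5)) = -5/2 + (s + 5) = -5/2 + (5 + s) = 5/2 + s)
I(w, P) = (-5 + w)/(P + w)
(Q(-4, -2)*N(-3 - 1*2, I(-1 - 4, 0)))*21 = ((5/2 - 4)*(1 + (-3 - 1*2)))*21 = -3*(1 + (-3 - 2))/2*21 = -3*(1 - 5)/2*21 = -3/2*(-4)*21 = 6*21 = 126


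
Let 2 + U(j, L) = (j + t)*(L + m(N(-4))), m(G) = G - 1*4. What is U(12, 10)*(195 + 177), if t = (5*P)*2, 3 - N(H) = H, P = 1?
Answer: 105648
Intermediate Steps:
N(H) = 3 - H
m(G) = -4 + G (m(G) = G - 4 = -4 + G)
t = 10 (t = (5*1)*2 = 5*2 = 10)
U(j, L) = -2 + (3 + L)*(10 + j) (U(j, L) = -2 + (j + 10)*(L + (-4 + (3 - 1*(-4)))) = -2 + (10 + j)*(L + (-4 + (3 + 4))) = -2 + (10 + j)*(L + (-4 + 7)) = -2 + (10 + j)*(L + 3) = -2 + (10 + j)*(3 + L) = -2 + (3 + L)*(10 + j))
U(12, 10)*(195 + 177) = (28 + 3*12 + 10*10 + 10*12)*(195 + 177) = (28 + 36 + 100 + 120)*372 = 284*372 = 105648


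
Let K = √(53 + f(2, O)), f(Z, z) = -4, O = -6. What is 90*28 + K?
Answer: 2527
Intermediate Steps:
K = 7 (K = √(53 - 4) = √49 = 7)
90*28 + K = 90*28 + 7 = 2520 + 7 = 2527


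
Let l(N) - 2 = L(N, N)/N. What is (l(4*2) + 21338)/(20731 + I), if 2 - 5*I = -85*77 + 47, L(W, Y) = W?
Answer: 21341/22031 ≈ 0.96868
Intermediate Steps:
I = 1300 (I = 2/5 - (-85*77 + 47)/5 = 2/5 - (-6545 + 47)/5 = 2/5 - 1/5*(-6498) = 2/5 + 6498/5 = 1300)
l(N) = 3 (l(N) = 2 + N/N = 2 + 1 = 3)
(l(4*2) + 21338)/(20731 + I) = (3 + 21338)/(20731 + 1300) = 21341/22031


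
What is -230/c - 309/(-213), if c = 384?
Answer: 11611/13632 ≈ 0.85175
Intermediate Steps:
-230/c - 309/(-213) = -230/384 - 309/(-213) = -230*1/384 - 309*(-1/213) = -115/192 + 103/71 = 11611/13632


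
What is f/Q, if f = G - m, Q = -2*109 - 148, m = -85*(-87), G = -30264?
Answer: 12553/122 ≈ 102.89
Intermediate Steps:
m = 7395
Q = -366 (Q = -218 - 148 = -366)
f = -37659 (f = -30264 - 1*7395 = -30264 - 7395 = -37659)
f/Q = -37659/(-366) = -37659*(-1/366) = 12553/122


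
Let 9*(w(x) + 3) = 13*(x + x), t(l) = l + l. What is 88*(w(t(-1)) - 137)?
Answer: -115456/9 ≈ -12828.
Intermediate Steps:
t(l) = 2*l
w(x) = -3 + 26*x/9 (w(x) = -3 + (13*(x + x))/9 = -3 + (13*(2*x))/9 = -3 + (26*x)/9 = -3 + 26*x/9)
88*(w(t(-1)) - 137) = 88*((-3 + 26*(2*(-1))/9) - 137) = 88*((-3 + (26/9)*(-2)) - 137) = 88*((-3 - 52/9) - 137) = 88*(-79/9 - 137) = 88*(-1312/9) = -115456/9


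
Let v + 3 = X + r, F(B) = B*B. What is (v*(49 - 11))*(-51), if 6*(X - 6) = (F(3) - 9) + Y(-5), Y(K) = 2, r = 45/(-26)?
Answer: -40375/13 ≈ -3105.8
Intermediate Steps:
r = -45/26 (r = 45*(-1/26) = -45/26 ≈ -1.7308)
F(B) = B²
X = 19/3 (X = 6 + ((3² - 9) + 2)/6 = 6 + ((9 - 9) + 2)/6 = 6 + (0 + 2)/6 = 6 + (⅙)*2 = 6 + ⅓ = 19/3 ≈ 6.3333)
v = 125/78 (v = -3 + (19/3 - 45/26) = -3 + 359/78 = 125/78 ≈ 1.6026)
(v*(49 - 11))*(-51) = (125*(49 - 11)/78)*(-51) = ((125/78)*38)*(-51) = (2375/39)*(-51) = -40375/13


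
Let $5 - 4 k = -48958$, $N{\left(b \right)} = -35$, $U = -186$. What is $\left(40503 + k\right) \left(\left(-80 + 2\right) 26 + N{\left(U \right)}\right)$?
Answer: $- \frac{435241425}{4} \approx -1.0881 \cdot 10^{8}$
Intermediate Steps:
$k = \frac{48963}{4}$ ($k = \frac{5}{4} - - \frac{24479}{2} = \frac{5}{4} + \frac{24479}{2} = \frac{48963}{4} \approx 12241.0$)
$\left(40503 + k\right) \left(\left(-80 + 2\right) 26 + N{\left(U \right)}\right) = \left(40503 + \frac{48963}{4}\right) \left(\left(-80 + 2\right) 26 - 35\right) = \frac{210975 \left(\left(-78\right) 26 - 35\right)}{4} = \frac{210975 \left(-2028 - 35\right)}{4} = \frac{210975}{4} \left(-2063\right) = - \frac{435241425}{4}$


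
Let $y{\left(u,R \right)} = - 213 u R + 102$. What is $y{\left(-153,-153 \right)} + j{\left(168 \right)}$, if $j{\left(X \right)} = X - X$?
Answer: $-4986015$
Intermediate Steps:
$j{\left(X \right)} = 0$
$y{\left(u,R \right)} = 102 - 213 R u$ ($y{\left(u,R \right)} = - 213 R u + 102 = 102 - 213 R u$)
$y{\left(-153,-153 \right)} + j{\left(168 \right)} = \left(102 - \left(-32589\right) \left(-153\right)\right) + 0 = \left(102 - 4986117\right) + 0 = -4986015 + 0 = -4986015$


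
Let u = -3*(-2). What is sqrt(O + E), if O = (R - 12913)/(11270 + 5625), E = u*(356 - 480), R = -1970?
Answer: 3*I*sqrt(23624396765)/16895 ≈ 27.293*I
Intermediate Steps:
u = 6
E = -744 (E = 6*(356 - 480) = 6*(-124) = -744)
O = -14883/16895 (O = (-1970 - 12913)/(11270 + 5625) = -14883/16895 ≈ -0.88091)
sqrt(O + E) = sqrt(-14883/16895 - 744) = sqrt(-12584763/16895) = 3*I*sqrt(23624396765)/16895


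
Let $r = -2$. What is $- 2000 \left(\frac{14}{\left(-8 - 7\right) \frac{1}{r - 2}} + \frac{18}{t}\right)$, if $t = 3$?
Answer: $- \frac{58400}{3} \approx -19467.0$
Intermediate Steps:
$- 2000 \left(\frac{14}{\left(-8 - 7\right) \frac{1}{r - 2}} + \frac{18}{t}\right) = - 2000 \left(\frac{14}{\left(-8 - 7\right) \frac{1}{-2 - 2}} + \frac{18}{3}\right) = - 2000 \left(\frac{14}{\left(-15\right) \frac{1}{-4}} + 18 \cdot \frac{1}{3}\right) = - 2000 \left(\frac{14}{\left(-15\right) \left(- \frac{1}{4}\right)} + 6\right) = - 2000 \left(\frac{14}{\frac{15}{4}} + 6\right) = - 2000 \left(14 \cdot \frac{4}{15} + 6\right) = - 2000 \left(\frac{56}{15} + 6\right) = \left(-2000\right) \frac{146}{15} = - \frac{58400}{3}$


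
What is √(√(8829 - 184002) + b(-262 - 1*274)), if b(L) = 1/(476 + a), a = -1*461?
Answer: √(15 + 225*I*√175173)/15 ≈ 14.467 + 14.465*I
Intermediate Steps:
a = -461
b(L) = 1/15 (b(L) = 1/(476 - 461) = 1/15)
√(√(8829 - 184002) + b(-262 - 1*274)) = √(√(8829 - 184002) + 1/15) = √(√(-175173) + 1/15) = √(I*√175173 + 1/15) = √(1/15 + I*√175173)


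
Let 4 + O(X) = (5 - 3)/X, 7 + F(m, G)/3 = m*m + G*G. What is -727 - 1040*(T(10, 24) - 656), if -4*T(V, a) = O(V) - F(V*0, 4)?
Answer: 673505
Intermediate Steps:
F(m, G) = -21 + 3*G² + 3*m² (F(m, G) = -21 + 3*(m*m + G*G) = -21 + 3*(m² + G²) = -21 + 3*(G² + m²) = -21 + (3*G² + 3*m²) = -21 + 3*G² + 3*m²)
O(X) = -4 + 2/X (O(X) = -4 + (5 - 3)/X = -4 + 2/X)
T(V, a) = 31/4 - 1/(2*V) (T(V, a) = -((-4 + 2/V) - (-21 + 3*4² + 3*(V*0)²))/4 = -((-4 + 2/V) - (-21 + 3*16 + 3*0²))/4 = -((-4 + 2/V) - (-21 + 48 + 3*0))/4 = -((-4 + 2/V) - (-21 + 48 + 0))/4 = -((-4 + 2/V) - 1*27)/4 = -((-4 + 2/V) - 27)/4 = -(-31 + 2/V)/4 = 31/4 - 1/(2*V))
-727 - 1040*(T(10, 24) - 656) = -727 - 1040*((¼)*(-2 + 31*10)/10 - 656) = -727 - 1040*((¼)*(⅒)*(-2 + 310) - 656) = -727 - 1040*((¼)*(⅒)*308 - 656) = -727 - 1040*(77/10 - 656) = -727 - 1040*(-6483/10) = -727 + 674232 = 673505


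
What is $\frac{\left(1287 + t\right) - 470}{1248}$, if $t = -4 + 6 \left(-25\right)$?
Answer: $\frac{17}{32} \approx 0.53125$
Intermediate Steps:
$t = -154$ ($t = -4 - 150 = -154$)
$\frac{\left(1287 + t\right) - 470}{1248} = \frac{\left(1287 - 154\right) - 470}{1248} = \left(1133 - 470\right) \frac{1}{1248} = 663 \cdot \frac{1}{1248} = \frac{17}{32}$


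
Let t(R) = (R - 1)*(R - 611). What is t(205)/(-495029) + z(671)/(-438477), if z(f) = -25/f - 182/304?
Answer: 3704016319619585/22138264274319336 ≈ 0.16731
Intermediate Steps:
t(R) = (-1 + R)*(-611 + R)
z(f) = -91/152 - 25/f (z(f) = -25/f - 182*1/304 = -25/f - 91/152 = -91/152 - 25/f)
t(205)/(-495029) + z(671)/(-438477) = (611 + 205² - 612*205)/(-495029) + (-91/152 - 25/671)/(-438477) = (611 + 42025 - 125460)*(-1/495029) + (-91/152 - 25*1/671)*(-1/438477) = -82824*(-1/495029) + (-91/152 - 25/671)*(-1/438477) = 82824/495029 - 64861/101992*(-1/438477) = 82824/495029 + 64861/44721146184 = 3704016319619585/22138264274319336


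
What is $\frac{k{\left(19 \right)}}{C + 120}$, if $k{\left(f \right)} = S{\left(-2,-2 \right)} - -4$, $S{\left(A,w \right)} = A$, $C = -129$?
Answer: $- \frac{2}{9} \approx -0.22222$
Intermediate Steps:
$k{\left(f \right)} = 2$ ($k{\left(f \right)} = -2 - -4 = -2 + 4 = 2$)
$\frac{k{\left(19 \right)}}{C + 120} = \frac{1}{-129 + 120} \cdot 2 = \frac{1}{-9} \cdot 2 = \left(- \frac{1}{9}\right) 2 = - \frac{2}{9}$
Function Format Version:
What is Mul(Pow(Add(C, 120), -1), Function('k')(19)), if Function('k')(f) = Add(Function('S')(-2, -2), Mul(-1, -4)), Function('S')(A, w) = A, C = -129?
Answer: Rational(-2, 9) ≈ -0.22222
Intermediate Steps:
Function('k')(f) = 2 (Function('k')(f) = Add(-2, Mul(-1, -4)) = Add(-2, 4) = 2)
Mul(Pow(Add(C, 120), -1), Function('k')(19)) = Mul(Pow(Add(-129, 120), -1), 2) = Mul(Pow(-9, -1), 2) = Mul(Rational(-1, 9), 2) = Rational(-2, 9)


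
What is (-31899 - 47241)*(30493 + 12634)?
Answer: -3413070780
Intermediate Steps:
(-31899 - 47241)*(30493 + 12634) = -79140*43127 = -3413070780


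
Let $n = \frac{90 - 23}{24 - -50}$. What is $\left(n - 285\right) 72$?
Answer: $- \frac{756828}{37} \approx -20455.0$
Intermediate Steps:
$n = \frac{67}{74}$ ($n = \frac{67}{24 + 50} = \frac{67}{74} \approx 0.90541$)
$\left(n - 285\right) 72 = \left(\frac{67}{74} - 285\right) 72 = \left(- \frac{21023}{74}\right) 72 = - \frac{756828}{37}$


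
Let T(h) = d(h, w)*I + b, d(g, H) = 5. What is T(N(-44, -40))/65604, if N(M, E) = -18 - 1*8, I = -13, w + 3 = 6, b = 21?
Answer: -1/1491 ≈ -0.00067069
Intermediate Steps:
w = 3 (w = -3 + 6 = 3)
N(M, E) = -26 (N(M, E) = -18 - 8 = -26)
T(h) = -44 (T(h) = 5*(-13) + 21 = -65 + 21 = -44)
T(N(-44, -40))/65604 = -44/65604 = -44*1/65604 = -1/1491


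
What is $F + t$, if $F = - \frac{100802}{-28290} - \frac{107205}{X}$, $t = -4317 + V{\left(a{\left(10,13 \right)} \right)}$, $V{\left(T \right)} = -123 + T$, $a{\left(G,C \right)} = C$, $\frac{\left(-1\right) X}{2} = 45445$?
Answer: $- \frac{1137085342547}{257127810} \approx -4422.3$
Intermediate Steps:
$X = -90890$ ($X = \left(-2\right) 45445 = -90890$)
$t = -4427$ ($t = -4317 + \left(-123 + 13\right) = -4317 - 110 = -4427$)
$F = \frac{1219472323}{257127810}$ ($F = - \frac{100802}{-28290} - \frac{107205}{-90890} = \left(-100802\right) \left(- \frac{1}{28290}\right) - - \frac{21441}{18178} = \frac{50401}{14145} + \frac{21441}{18178} = \frac{1219472323}{257127810} \approx 4.7427$)
$F + t = \frac{1219472323}{257127810} - 4427 = - \frac{1137085342547}{257127810}$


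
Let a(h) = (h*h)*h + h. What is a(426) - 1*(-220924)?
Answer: 77530126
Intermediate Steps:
a(h) = h + h³ (a(h) = h²*h + h = h³ + h = h + h³)
a(426) - 1*(-220924) = (426 + 426³) - 1*(-220924) = (426 + 77308776) + 220924 = 77309202 + 220924 = 77530126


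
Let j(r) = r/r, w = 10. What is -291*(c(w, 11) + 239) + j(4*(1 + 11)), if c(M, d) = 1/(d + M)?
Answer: -486933/7 ≈ -69562.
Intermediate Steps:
c(M, d) = 1/(M + d)
j(r) = 1
-291*(c(w, 11) + 239) + j(4*(1 + 11)) = -291*(1/(10 + 11) + 239) + 1 = -291*(1/21 + 239) + 1 = -291*5020/21 + 1 = -486940/7 + 1 = -486933/7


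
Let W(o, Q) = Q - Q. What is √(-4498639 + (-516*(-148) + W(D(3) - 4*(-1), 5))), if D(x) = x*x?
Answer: I*√4422271 ≈ 2102.9*I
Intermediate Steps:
D(x) = x²
W(o, Q) = 0
√(-4498639 + (-516*(-148) + W(D(3) - 4*(-1), 5))) = √(-4498639 + (-516*(-148) + 0)) = √(-4498639 + (76368 + 0)) = √(-4498639 + 76368) = √(-4422271) = I*√4422271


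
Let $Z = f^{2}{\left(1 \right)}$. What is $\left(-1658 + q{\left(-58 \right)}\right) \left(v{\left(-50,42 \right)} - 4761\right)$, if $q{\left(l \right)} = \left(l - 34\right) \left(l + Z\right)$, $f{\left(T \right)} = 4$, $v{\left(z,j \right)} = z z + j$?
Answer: $-4895114$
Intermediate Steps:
$v{\left(z,j \right)} = j + z^{2}$ ($v{\left(z,j \right)} = z^{2} + j = j + z^{2}$)
$Z = 16$ ($Z = 4^{2} = 16$)
$q{\left(l \right)} = \left(-34 + l\right) \left(16 + l\right)$ ($q{\left(l \right)} = \left(l - 34\right) \left(l + 16\right) = \left(-34 + l\right) \left(16 + l\right)$)
$\left(-1658 + q{\left(-58 \right)}\right) \left(v{\left(-50,42 \right)} - 4761\right) = \left(-1658 - \left(-500 - 3364\right)\right) \left(\left(42 + \left(-50\right)^{2}\right) - 4761\right) = \left(-1658 + \left(-544 + 3364 + 1044\right)\right) \left(\left(42 + 2500\right) - 4761\right) = \left(-1658 + 3864\right) \left(2542 - 4761\right) = 2206 \left(-2219\right) = -4895114$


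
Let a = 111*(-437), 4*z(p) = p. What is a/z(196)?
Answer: -48507/49 ≈ -989.94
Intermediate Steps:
z(p) = p/4
a = -48507
a/z(196) = -48507/((¼)*196) = -48507/49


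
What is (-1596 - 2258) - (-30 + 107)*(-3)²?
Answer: -4547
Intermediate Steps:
(-1596 - 2258) - (-30 + 107)*(-3)² = -3854 - 77*9 = -3854 - 1*693 = -3854 - 693 = -4547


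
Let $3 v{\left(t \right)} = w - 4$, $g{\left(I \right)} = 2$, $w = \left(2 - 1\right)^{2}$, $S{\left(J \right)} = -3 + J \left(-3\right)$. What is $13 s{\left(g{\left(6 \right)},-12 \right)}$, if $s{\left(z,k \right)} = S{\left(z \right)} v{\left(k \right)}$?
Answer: $117$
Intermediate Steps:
$S{\left(J \right)} = -3 - 3 J$
$w = 1$ ($w = 1^{2} = 1$)
$v{\left(t \right)} = -1$ ($v{\left(t \right)} = \frac{1 - 4}{3} = \frac{1}{3} \left(-3\right) = -1$)
$s{\left(z,k \right)} = 3 + 3 z$ ($s{\left(z,k \right)} = \left(-3 - 3 z\right) \left(-1\right) = 3 + 3 z$)
$13 s{\left(g{\left(6 \right)},-12 \right)} = 13 \left(3 + 3 \cdot 2\right) = 13 \left(3 + 6\right) = 13 \cdot 9 = 117$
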